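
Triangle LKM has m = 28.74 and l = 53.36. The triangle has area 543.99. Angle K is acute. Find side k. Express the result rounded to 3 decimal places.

38.880

From area = ½·m·l·sin K, we get sin K = 2·area/(m·l) ≈ 0.70944.
Taking the acute solution, ∠K ≈ 45.19°.
Law of cosines then gives k ≈ 38.88.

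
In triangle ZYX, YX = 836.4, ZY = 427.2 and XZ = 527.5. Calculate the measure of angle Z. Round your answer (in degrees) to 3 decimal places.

By the law of cosines, cos Z = (XZ² + ZY² − YX²) / (2·XZ·ZY) ≈ -0.52987, so ∠Z ≈ 122.00°.

∠Z ≈ 121.996°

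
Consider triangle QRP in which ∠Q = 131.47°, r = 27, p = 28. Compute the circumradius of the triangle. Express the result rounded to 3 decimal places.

33.460

By the law of cosines, q² = r² + p² − 2·r·p·cos Q = 2514.3, so q ≈ 50.143.
Area = ½·r·p·sin Q ≈ 283.24.
Circumradius = q/(2 sin Q) ≈ 33.46.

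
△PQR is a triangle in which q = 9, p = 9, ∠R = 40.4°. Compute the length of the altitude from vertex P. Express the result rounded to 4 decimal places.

5.8331

By the law of cosines, r² = p² + q² − 2·p·q·cos R = 38.631, so r ≈ 6.2154.
Area = ½·p·q·sin R ≈ 26.249.
The altitude from P has length 2·area/p ≈ 5.8331.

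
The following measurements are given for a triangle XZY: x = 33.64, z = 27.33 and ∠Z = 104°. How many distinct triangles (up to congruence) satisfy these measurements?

x·sin Z = 33.64·sin(104°) ≈ 32.64.
Since ∠Z is not acute, a triangle exists only if z > x; here z ≤ x, so there is no triangle.

0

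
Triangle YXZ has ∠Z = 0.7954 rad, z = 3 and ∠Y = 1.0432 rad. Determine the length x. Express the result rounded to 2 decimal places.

4.05

The third angle is ∠X = π − ∠Z − ∠Y = 1.3030 rad.
Law of sines: x = z·sin X/sin Z ≈ 4.0511.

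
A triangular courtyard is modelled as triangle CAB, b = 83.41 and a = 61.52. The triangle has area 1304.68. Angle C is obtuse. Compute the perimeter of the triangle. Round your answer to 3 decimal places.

From area = ½·a·b·sin C, we get sin C = 2·area/(a·b) ≈ 0.50851.
Taking the obtuse solution, ∠C ≈ 2.6081 rad.
Law of cosines then gives c ≈ 139.92.
Perimeter = 139.92 + 61.52 + 83.41 = 284.85.

perimeter ≈ 284.854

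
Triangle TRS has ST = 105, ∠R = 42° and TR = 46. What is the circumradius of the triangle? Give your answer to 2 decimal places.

Law of sines: sin S = TR·sin R/ST ≈ 0.29314.
Since ST ≥ TR, only the acute value applies: ∠S ≈ 17.05°.
Then ∠T = 180° − ∠R − ∠S ≈ 120.95°.
Law of sines gives RS = ST·sin T/sin R ≈ 134.57.
Circumradius = ST/(2 sin R) ≈ 78.46.

78.46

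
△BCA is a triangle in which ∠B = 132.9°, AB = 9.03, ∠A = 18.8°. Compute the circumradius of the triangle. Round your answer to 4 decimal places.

The third angle is ∠C = 180° − ∠A − ∠B = 28.30°.
Law of sines: CA = AB·sin B/sin C ≈ 13.953.
Law of sines: BC = AB·sin A/sin C ≈ 6.1382.
Circumradius = AB/(2 sin C) ≈ 9.5235.

9.5235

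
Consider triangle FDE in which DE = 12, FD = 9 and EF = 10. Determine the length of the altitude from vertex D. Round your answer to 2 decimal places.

8.81

Semiperimeter s = (12 + 10 + 9)/2 = 15.5.
Heron's formula: area = √(15.5·3.5·5.5·6.5) ≈ 44.039.
The altitude from D has length 2·area/EF ≈ 8.8078.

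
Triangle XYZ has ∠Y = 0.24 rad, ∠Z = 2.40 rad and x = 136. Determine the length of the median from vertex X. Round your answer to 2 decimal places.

The third angle is ∠X = π − ∠Y − ∠Z = 0.502 rad.
Law of sines: y = x·sin Y/sin X ≈ 67.234.
Law of sines: z = x·sin Z/sin X ≈ 191.05.
Median from X: ½√(2·y² + 2·z² − x²) ≈ 126.04.

126.04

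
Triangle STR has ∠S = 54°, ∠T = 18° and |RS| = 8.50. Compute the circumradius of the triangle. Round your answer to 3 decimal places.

The third angle is ∠R = 180° − ∠S − ∠T = 108.00°.
Law of sines: |TR| = |RS|·sin S/sin T ≈ 22.253.
Law of sines: |ST| = |RS|·sin R/sin T ≈ 26.16.
Circumradius = |RS|/(2 sin T) ≈ 13.753.

13.753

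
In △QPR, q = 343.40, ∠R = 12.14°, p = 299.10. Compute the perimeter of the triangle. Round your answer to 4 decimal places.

By the law of cosines, r² = q² + p² − 2·q·p·cos R = 6556.4, so r ≈ 80.972.
Semiperimeter s = (343.4+299.1+80.972)/2 = 361.74.
Perimeter = 343.4 + 299.1 + 80.972 = 723.47.

perimeter ≈ 723.4717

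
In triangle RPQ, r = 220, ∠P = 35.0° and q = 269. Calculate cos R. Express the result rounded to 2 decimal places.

By the law of cosines, p² = q² + r² − 2·q·r·cos P = 23806, so p ≈ 154.29.
Law of cosines again: cos R = (p² + q² − r²)/(2·p·q) ≈ 0.57544, so ∠R ≈ 54.87°.

0.58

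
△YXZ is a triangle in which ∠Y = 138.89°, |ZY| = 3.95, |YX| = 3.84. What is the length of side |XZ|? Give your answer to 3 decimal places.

By the law of cosines, |XZ|² = |ZY|² + |YX|² − 2·|ZY|·|YX|·cos Y = 53.205, so |XZ| ≈ 7.2942.

7.294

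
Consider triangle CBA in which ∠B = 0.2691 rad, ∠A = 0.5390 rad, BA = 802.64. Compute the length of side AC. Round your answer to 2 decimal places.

295.16

The third angle is ∠C = π − ∠B − ∠A = 2.3335 rad.
Law of sines: AC = BA·sin B/sin C ≈ 295.16.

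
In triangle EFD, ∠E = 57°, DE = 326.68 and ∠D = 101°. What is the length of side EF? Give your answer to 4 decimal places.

The third angle is ∠F = 180° − ∠D − ∠E = 22.00°.
Law of sines: EF = DE·sin D/sin F ≈ 856.04.

856.0393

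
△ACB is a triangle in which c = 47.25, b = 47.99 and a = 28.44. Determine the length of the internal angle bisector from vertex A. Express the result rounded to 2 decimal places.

By the law of cosines, cos A = (c² + b² − a²) / (2·c·b) ≈ 0.82177, so ∠A ≈ 34.74°.
The bisector from A has length 2·c·b·cos(∠A/2)/(c+b) ≈ 45.446.

45.45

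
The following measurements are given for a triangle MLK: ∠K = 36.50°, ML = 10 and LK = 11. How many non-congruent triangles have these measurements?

2

LK·sin K = 11·sin(36.50°) ≈ 6.543.
Since LK sin K < ML < LK (6.543 < 10 < 11), two triangles exist.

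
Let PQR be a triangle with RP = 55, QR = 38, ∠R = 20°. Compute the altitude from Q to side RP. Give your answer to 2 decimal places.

13.00

By the law of cosines, PQ² = QR² + RP² − 2·QR·RP·cos R = 541.08, so PQ ≈ 23.261.
Area = ½·QR·RP·sin R ≈ 357.41.
The altitude from Q has length 2·area/RP ≈ 12.997.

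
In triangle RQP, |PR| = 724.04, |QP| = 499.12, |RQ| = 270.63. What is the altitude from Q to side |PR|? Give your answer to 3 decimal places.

Semiperimeter s = (499.12 + 724.04 + 270.63)/2 = 746.89.
Heron's formula: area = √(746.89·247.77·22.855·476.26) ≈ 44882.
The altitude from Q has length 2·area/|PR| ≈ 123.98.

h_Q ≈ 123.977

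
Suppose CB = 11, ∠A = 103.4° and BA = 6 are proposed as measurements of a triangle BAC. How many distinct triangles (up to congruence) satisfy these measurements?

BA·sin A = 6·sin(103.4°) ≈ 5.837.
Since ∠A is not acute, a triangle exists only if CB > BA; here CB > BA, so there is exactly one triangle.

1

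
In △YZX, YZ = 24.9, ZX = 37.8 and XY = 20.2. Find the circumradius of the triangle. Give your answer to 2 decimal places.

By the law of cosines, cos Y = (XY² + YZ² − ZX²) / (2·XY·YZ) ≈ -0.39842, so ∠Y ≈ 113.48°.
Circumradius = ZX/(2 sin Y) ≈ 20.606.

R ≈ 20.61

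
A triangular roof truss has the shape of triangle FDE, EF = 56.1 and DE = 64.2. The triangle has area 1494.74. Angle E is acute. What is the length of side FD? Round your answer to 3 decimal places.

57.022

From area = ½·DE·EF·sin E, we get sin E = 2·area/(DE·EF) ≈ 0.83004.
Taking the acute solution, ∠E ≈ 56.10°.
Law of cosines then gives FD ≈ 57.022.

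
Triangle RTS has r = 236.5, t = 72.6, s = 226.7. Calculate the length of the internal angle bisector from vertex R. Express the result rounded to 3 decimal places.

By the law of cosines, cos R = (t² + s² − r²) / (2·t·s) ≈ 0.02222, so ∠R ≈ 88.73°.
The bisector from R has length 2·t·s·cos(∠R/2)/(t+s) ≈ 78.626.

t_R ≈ 78.626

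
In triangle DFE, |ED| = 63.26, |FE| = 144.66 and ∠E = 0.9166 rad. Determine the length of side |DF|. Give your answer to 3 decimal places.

117.435

By the law of cosines, |DF|² = |FE|² + |ED|² − 2·|FE|·|ED|·cos E = 13791, so |DF| ≈ 117.43.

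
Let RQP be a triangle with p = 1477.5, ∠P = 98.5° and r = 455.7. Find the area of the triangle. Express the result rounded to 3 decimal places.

Law of sines: sin R = r·sin P/p ≈ 0.30504.
Since p ≥ r, only the acute value applies: ∠R ≈ 17.76°.
Then ∠Q = 180° − ∠P − ∠R ≈ 63.74°.
Law of sines gives q = p·sin Q/sin P ≈ 1339.7.
Area = ½·p·r·sin Q ≈ 3.019e+05.

area ≈ 301903.496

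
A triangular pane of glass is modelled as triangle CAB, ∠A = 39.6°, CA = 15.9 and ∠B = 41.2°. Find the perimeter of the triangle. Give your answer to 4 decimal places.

55.1150

The third angle is ∠C = 180° − ∠A − ∠B = 99.20°.
Law of sines: AB = CA·sin C/sin B ≈ 23.828.
Law of sines: BC = CA·sin A/sin B ≈ 15.387.
Semiperimeter s = (23.828+15.387+15.9)/2 = 27.558.
Perimeter = 23.828 + 15.387 + 15.9 = 55.115.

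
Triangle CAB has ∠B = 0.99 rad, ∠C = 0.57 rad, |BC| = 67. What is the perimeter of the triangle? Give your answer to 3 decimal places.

159.174

The third angle is ∠A = π − ∠B − ∠C = 1.582 rad.
Law of sines: |AB| = |BC|·sin C/sin A ≈ 36.157.
Law of sines: |CA| = |BC|·sin B/sin A ≈ 56.017.
Semiperimeter s = (36.157+67+56.017)/2 = 79.587.
Perimeter = 36.157 + 67 + 56.017 = 159.17.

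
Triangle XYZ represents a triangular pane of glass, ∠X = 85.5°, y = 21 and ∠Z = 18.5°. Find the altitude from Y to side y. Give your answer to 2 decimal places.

The third angle is ∠Y = 180° − ∠Z − ∠X = 76.00°.
Law of sines: x = y·sin X/sin Y ≈ 21.576.
Law of sines: z = y·sin Z/sin Y ≈ 6.8674.
Area = ½·y·x·sin Z ≈ 71.885.
The altitude from Y has length 2·area/y ≈ 6.8462.

h_Y ≈ 6.85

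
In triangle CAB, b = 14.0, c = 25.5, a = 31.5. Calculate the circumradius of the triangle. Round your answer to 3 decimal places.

16.090

By the law of cosines, cos C = (a² + b² − c²) / (2·a·b) ≈ 0.60998, so ∠C ≈ 52.41°.
Circumradius = c/(2 sin C) ≈ 16.09.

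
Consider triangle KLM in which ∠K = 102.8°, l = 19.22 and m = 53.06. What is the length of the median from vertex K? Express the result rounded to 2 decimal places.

By the law of cosines, k² = l² + m² − 2·l·m·cos K = 3636.6, so k ≈ 60.305.
Median from K: ½√(2·l² + 2·m² − k²) ≈ 26.139.

26.14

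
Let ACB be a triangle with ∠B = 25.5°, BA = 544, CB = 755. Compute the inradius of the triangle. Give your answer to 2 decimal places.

By the law of cosines, AC² = CB² + BA² − 2·CB·BA·cos B = 1.2454e+05, so AC ≈ 352.9.
Area = ½·CB·BA·sin B ≈ 88410.
Semiperimeter s = (755+544+352.9)/2 = 825.95.
Inradius = area/s = 88410/825.95 ≈ 107.04.

107.04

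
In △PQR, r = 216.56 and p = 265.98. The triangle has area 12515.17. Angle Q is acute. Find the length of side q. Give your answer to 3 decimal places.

From area = ½·r·p·sin Q, we get sin Q = 2·area/(r·p) ≈ 0.43455.
Taking the acute solution, ∠Q ≈ 25.76°.
Law of cosines then gives q ≈ 117.85.

117.847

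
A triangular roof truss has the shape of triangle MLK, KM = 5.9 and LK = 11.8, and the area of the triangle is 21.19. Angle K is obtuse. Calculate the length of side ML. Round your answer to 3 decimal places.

16.868

From area = ½·LK·KM·sin K, we get sin K = 2·area/(LK·KM) ≈ 0.60873.
Taking the obtuse solution, ∠K ≈ 142.50°.
Law of cosines then gives ML ≈ 16.868.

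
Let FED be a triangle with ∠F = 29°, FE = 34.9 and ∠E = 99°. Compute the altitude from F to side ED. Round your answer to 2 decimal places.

The third angle is ∠D = 180° − ∠F − ∠E = 52.00°.
Law of sines: ED = FE·sin F/sin D ≈ 21.472.
Law of sines: DF = FE·sin E/sin D ≈ 43.743.
Area = ½·FE·ED·sin E ≈ 370.07.
The altitude from F has length 2·area/ED ≈ 34.47.

h_F ≈ 34.47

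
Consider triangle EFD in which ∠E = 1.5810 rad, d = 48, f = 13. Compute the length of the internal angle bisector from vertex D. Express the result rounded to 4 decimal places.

By the law of cosines, e² = f² + d² − 2·f·d·cos E = 2485.7, so e ≈ 49.857.
Law of cosines again: cos D = (e² + f² − d²)/(2·e·f) ≈ 0.27057, so ∠D ≈ 1.2968 rad.
The bisector from D has length 2·e·f·cos(∠D/2)/(e+f) ≈ 16.437.

t_D ≈ 16.4373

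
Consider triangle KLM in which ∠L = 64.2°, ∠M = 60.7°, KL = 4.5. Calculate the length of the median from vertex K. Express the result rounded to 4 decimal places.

The third angle is ∠K = 180° − ∠L − ∠M = 55.10°.
Law of sines: LM = KL·sin K/sin M ≈ 4.2321.
Law of sines: MK = KL·sin L/sin M ≈ 4.6458.
Median from K: ½√(2·MK² + 2·KL² − LM²) ≈ 4.0545.

4.0545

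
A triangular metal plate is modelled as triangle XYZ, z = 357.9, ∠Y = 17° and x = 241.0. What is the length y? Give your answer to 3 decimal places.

145.614

By the law of cosines, y² = z² + x² − 2·z·x·cos Y = 21203, so y ≈ 145.61.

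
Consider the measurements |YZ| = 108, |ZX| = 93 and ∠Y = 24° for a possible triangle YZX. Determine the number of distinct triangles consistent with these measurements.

|YZ|·sin Y = 108·sin(24°) ≈ 43.93.
Since |YZ| sin Y < |ZX| < |YZ| (43.93 < 93 < 108), two triangles exist.

2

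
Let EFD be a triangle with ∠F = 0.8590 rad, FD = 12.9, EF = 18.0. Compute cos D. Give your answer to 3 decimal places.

By the law of cosines, DE² = EF² + FD² − 2·EF·FD·cos F = 187.07, so DE ≈ 13.677.
Law of cosines again: cos D = (FD² + DE² − EF²)/(2·FD·DE) ≈ 0.08353, so ∠D ≈ 1.4872 rad.

cos D ≈ 0.084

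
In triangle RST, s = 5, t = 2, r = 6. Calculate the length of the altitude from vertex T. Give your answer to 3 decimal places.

Semiperimeter p = (6 + 5 + 2)/2 = 6.5.
Heron's formula: area = √(6.5·0.5·1.5·4.5) ≈ 4.6837.
The altitude from T has length 2·area/t ≈ 4.6837.

h_T ≈ 4.684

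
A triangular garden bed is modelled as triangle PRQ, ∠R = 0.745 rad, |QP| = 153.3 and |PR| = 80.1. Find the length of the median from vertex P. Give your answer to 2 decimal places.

m_P ≈ 68.80

Law of sines: sin Q = |PR|·sin R/|QP| ≈ 0.35424.
Since |QP| ≥ |PR|, only the acute value applies: ∠Q ≈ 0.362 rad.
Then ∠P = π − ∠R − ∠Q ≈ 2.034 rad.
Law of sines gives |RQ| = |QP|·sin P/sin R ≈ 202.24.
Median from P: ½√(2·|QP|² + 2·|PR|² − |RQ|²) ≈ 68.799.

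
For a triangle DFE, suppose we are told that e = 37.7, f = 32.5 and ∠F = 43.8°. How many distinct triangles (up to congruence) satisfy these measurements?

e·sin F = 37.7·sin(43.8°) ≈ 26.09.
Since e sin F < f < e (26.09 < 32.5 < 37.7), two triangles exist.

2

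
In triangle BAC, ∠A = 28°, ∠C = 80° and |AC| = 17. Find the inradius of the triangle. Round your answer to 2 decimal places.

3.27

The third angle is ∠B = 180° − ∠A − ∠C = 72.00°.
Law of sines: |CB| = |AC|·sin A/sin B ≈ 8.3917.
Law of sines: |BA| = |AC|·sin C/sin B ≈ 17.603.
Area = ½·|AC|·|CB|·sin C ≈ 70.246.
Semiperimeter s = (17+8.3917+17.603)/2 = 21.498.
Inradius = area/s = 70.246/21.498 ≈ 3.2676.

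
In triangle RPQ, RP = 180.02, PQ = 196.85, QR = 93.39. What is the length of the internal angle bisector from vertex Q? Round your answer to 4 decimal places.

By the law of cosines, cos Q = (PQ² + QR² − RP²) / (2·PQ·QR) ≈ 0.40972, so ∠Q ≈ 65.81°.
The bisector from Q has length 2·PQ·QR·cos(∠Q/2)/(PQ+QR) ≈ 106.36.

t_Q ≈ 106.3555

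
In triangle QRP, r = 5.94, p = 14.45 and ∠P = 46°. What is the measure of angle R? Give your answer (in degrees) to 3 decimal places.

Law of sines: sin R = r·sin P/p ≈ 0.29570.
Since p ≥ r, only the acute value applies: ∠R ≈ 17.20°.
Then ∠Q = 180° − ∠P − ∠R ≈ 116.80°.

∠R ≈ 17.200°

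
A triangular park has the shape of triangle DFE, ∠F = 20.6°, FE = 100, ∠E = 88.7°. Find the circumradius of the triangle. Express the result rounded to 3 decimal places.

The third angle is ∠D = 180° − ∠F − ∠E = 70.70°.
Law of sines: ED = FE·sin F/sin D ≈ 37.279.
Law of sines: DF = FE·sin E/sin D ≈ 105.93.
Circumradius = FE/(2 sin D) ≈ 52.977.

52.977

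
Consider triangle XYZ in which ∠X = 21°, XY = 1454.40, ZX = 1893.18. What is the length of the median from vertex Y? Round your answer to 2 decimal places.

m_Y ≈ 663.89

By the law of cosines, YZ² = ZX² + XY² − 2·ZX·XY·cos X = 5.5829e+05, so YZ ≈ 747.19.
Median from Y: ½√(2·XY² + 2·YZ² − ZX²) ≈ 663.89.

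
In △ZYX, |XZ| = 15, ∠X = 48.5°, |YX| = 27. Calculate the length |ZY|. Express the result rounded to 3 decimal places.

By the law of cosines, |ZY|² = |YX|² + |XZ|² − 2·|YX|·|XZ|·cos X = 417.28, so |ZY| ≈ 20.427.

20.427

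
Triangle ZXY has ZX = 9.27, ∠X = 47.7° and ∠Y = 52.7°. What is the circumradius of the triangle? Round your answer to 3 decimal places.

The third angle is ∠Z = 180° − ∠X − ∠Y = 79.60°.
Law of sines: XY = ZX·sin Z/sin Y ≈ 11.462.
Law of sines: YZ = ZX·sin X/sin Y ≈ 8.6192.
Circumradius = ZX/(2 sin Y) ≈ 5.8267.

5.827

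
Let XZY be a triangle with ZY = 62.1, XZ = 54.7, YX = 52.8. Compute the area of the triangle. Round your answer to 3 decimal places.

1361.661

Semiperimeter s = (62.1 + 52.8 + 54.7)/2 = 84.8.
Heron's formula: area = √(84.8·22.7·32·30.1) ≈ 1361.7.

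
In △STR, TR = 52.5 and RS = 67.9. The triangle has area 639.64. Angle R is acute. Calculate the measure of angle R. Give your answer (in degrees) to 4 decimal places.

From area = ½·TR·RS·sin R, we get sin R = 2·area/(TR·RS) ≈ 0.35887.
Taking the acute solution, ∠R ≈ 21.03°.

21.0308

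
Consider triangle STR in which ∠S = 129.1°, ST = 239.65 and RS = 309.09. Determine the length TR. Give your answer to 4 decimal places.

By the law of cosines, TR² = RS² + ST² − 2·RS·ST·cos S = 2.464e+05, so TR ≈ 496.39.

496.3883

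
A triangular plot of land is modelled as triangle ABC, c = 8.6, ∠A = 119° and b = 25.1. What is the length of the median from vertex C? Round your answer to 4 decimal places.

m_C ≈ 27.4436

By the law of cosines, a² = b² + c² − 2·b·c·cos A = 913.27, so a ≈ 30.22.
Median from C: ½√(2·a² + 2·b² − c²) ≈ 27.444.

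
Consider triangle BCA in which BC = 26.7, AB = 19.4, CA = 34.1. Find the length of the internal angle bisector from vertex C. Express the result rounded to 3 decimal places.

t_C ≈ 28.597

By the law of cosines, cos C = (BC² + CA² − AB²) / (2·BC·CA) ≈ 0.82339, so ∠C ≈ 34.57°.
The bisector from C has length 2·BC·CA·cos(∠C/2)/(BC+CA) ≈ 28.597.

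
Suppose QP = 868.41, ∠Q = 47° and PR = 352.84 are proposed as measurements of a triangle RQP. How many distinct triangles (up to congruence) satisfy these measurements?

QP·sin Q = 868.41·sin(47°) ≈ 635.1.
Since PR = 352.84 < 635.1 = QP sin Q, no triangle exists.

0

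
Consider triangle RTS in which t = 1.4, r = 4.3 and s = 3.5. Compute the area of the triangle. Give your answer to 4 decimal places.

2.2040

Semiperimeter p = (4.3 + 1.4 + 3.5)/2 = 4.6.
Heron's formula: area = √(4.6·0.3·3.2·1.1) ≈ 2.204.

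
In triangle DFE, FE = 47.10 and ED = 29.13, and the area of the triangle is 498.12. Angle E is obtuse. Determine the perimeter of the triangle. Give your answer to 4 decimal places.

From area = ½·FE·ED·sin E, we get sin E = 2·area/(FE·ED) ≈ 0.72611.
Taking the obtuse solution, ∠E ≈ 133.44°.
Law of cosines then gives DF ≈ 70.383.
Perimeter = 47.1 + 29.13 + 70.383 = 146.61.

146.6126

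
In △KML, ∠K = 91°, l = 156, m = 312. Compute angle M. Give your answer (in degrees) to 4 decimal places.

By the law of cosines, k² = m² + l² − 2·m·l·cos K = 1.2338e+05, so k ≈ 351.25.
Law of cosines again: cos M = (l² + k² − m²)/(2·l·k) ≈ 0.45963, so ∠M ≈ 62.64°.

62.6370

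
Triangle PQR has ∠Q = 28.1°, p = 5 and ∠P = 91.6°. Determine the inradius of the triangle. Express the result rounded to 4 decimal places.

The third angle is ∠R = 180° − ∠P − ∠Q = 60.30°.
Law of sines: q = p·sin Q/sin P ≈ 2.356.
Law of sines: r = p·sin R/sin P ≈ 4.3449.
Area = ½·p·q·sin R ≈ 5.1162.
Semiperimeter s = (5+2.356+4.3449)/2 = 5.8504.
Inradius = area/s = 5.1162/5.8504 ≈ 0.8745.

0.8745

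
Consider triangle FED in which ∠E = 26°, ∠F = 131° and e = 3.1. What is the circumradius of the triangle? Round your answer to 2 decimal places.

The third angle is ∠D = 180° − ∠F − ∠E = 23.00°.
Law of sines: f = e·sin F/sin E ≈ 5.337.
Law of sines: d = e·sin D/sin E ≈ 2.7631.
Circumradius = e/(2 sin E) ≈ 3.5358.

3.54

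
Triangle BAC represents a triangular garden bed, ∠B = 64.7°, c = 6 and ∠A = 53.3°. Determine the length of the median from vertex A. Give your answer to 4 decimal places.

m_A ≈ 5.4269

The third angle is ∠C = 180° − ∠B − ∠A = 62.00°.
Law of sines: b = c·sin B/sin C ≈ 6.1436.
Law of sines: a = c·sin A/sin C ≈ 5.4484.
Median from A: ½√(2·c² + 2·b² − a²) ≈ 5.4269.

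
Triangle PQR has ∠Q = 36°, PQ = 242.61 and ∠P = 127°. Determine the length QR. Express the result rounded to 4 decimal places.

The third angle is ∠R = 180° − ∠P − ∠Q = 17.00°.
Law of sines: QR = PQ·sin P/sin R ≈ 662.71.

662.7076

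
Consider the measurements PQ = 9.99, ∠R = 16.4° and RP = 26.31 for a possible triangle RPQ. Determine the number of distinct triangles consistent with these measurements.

RP·sin R = 26.31·sin(16.4°) ≈ 7.428.
Since RP sin R < PQ < RP (7.428 < 9.99 < 26.31), two triangles exist.

2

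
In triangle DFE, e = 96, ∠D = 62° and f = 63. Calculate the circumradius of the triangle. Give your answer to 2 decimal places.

R ≈ 49.06

By the law of cosines, d² = f² + e² − 2·f·e·cos D = 7506.3, so d ≈ 86.639.
Area = ½·f·e·sin D ≈ 2670.
Circumradius = d/(2 sin D) ≈ 49.062.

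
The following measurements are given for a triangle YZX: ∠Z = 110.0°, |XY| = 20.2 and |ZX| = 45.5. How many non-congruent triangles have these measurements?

|ZX|·sin Z = 45.5·sin(110.0°) ≈ 42.76.
Since ∠Z is not acute, a triangle exists only if |XY| > |ZX|; here |XY| ≤ |ZX|, so there is no triangle.

0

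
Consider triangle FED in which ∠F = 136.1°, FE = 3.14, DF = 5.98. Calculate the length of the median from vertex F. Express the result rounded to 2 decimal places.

By the law of cosines, ED² = DF² + FE² − 2·DF·FE·cos F = 72.68, so ED ≈ 8.5252.
Median from F: ½√(2·DF² + 2·FE² − ED²) ≈ 2.1541.

m_F ≈ 2.15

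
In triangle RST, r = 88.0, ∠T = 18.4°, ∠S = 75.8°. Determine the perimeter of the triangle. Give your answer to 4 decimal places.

The third angle is ∠R = 180° − ∠S − ∠T = 85.80°.
Law of sines: s = r·sin S/sin R ≈ 85.541.
Law of sines: t = r·sin T/sin R ≈ 27.852.
Semiperimeter p = (88+85.541+27.852)/2 = 100.7.
Perimeter = 88 + 85.541 + 27.852 = 201.39.

perimeter ≈ 201.3928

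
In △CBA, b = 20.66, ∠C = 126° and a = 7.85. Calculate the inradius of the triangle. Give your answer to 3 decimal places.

r ≈ 2.404

By the law of cosines, c² = b² + a² − 2·b·a·cos C = 679.11, so c ≈ 26.06.
Area = ½·b·a·sin C ≈ 65.604.
Semiperimeter s = (26.06+20.66+7.85)/2 = 27.285.
Inradius = area/s = 65.604/27.285 ≈ 2.4044.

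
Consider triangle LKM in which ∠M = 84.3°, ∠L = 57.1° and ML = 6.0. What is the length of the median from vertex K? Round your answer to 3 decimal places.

The third angle is ∠K = 180° − ∠M − ∠L = 38.60°.
Law of sines: KM = ML·sin L/sin K ≈ 8.0748.
Law of sines: LK = ML·sin M/sin K ≈ 9.5697.
Median from K: ½√(2·LK² + 2·KM² − ML²) ≈ 8.3301.

8.330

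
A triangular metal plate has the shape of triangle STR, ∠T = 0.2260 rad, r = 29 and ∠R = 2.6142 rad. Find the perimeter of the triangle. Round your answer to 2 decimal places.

The third angle is ∠S = π − ∠T − ∠R = 0.3014 rad.
Law of sines: s = r·sin S/sin R ≈ 17.105.
Law of sines: t = r·sin T/sin R ≈ 12.912.
Semiperimeter p = (17.105+12.912+29)/2 = 29.508.
Perimeter = 17.105 + 12.912 + 29 = 59.017.

59.02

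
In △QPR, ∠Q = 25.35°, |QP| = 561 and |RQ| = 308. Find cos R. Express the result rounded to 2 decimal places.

-0.64

By the law of cosines, |PR|² = |RQ|² + |QP|² − 2·|RQ|·|QP|·cos Q = 97285, so |PR| ≈ 311.91.
Law of cosines again: cos R = (|PR|² + |RQ|² − |QP|²)/(2·|PR|·|RQ|) ≈ -0.63795, so ∠R ≈ 129.64°.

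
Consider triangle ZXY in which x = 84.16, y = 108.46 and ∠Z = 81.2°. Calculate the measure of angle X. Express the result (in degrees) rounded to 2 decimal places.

41.03

By the law of cosines, z² = x² + y² − 2·x·y·cos Z = 16054, so z ≈ 126.7.
Law of cosines again: cos X = (y² + z² − x²)/(2·y·z) ≈ 0.75440, so ∠X ≈ 41.03°.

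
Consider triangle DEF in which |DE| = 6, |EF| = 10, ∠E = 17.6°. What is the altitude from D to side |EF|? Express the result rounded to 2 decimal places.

By the law of cosines, |FD|² = |DE|² + |EF|² − 2·|DE|·|EF|·cos E = 21.617, so |FD| ≈ 4.6494.
Area = ½·|DE|·|EF|·sin E ≈ 9.0711.
The altitude from D has length 2·area/|EF| ≈ 1.8142.

h_D ≈ 1.81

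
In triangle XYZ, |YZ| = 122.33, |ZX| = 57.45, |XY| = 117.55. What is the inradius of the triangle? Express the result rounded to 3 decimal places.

22.422

Semiperimeter s = (122.33 + 57.45 + 117.55)/2 = 148.66.
Heron's formula: area = √(148.66·26.335·91.215·31.115) ≈ 3333.4.
Inradius = area/s = 3333.4/148.66 ≈ 22.422.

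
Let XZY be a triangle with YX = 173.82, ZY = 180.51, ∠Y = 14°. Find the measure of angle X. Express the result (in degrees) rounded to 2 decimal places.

By the law of cosines, XZ² = ZY² + YX² − 2·ZY·YX·cos Y = 1908.8, so XZ ≈ 43.69.
Law of cosines again: cos X = (YX² + XZ² − ZY²)/(2·YX·XZ) ≈ -0.03040, so ∠X ≈ 91.74°.

∠X ≈ 91.74°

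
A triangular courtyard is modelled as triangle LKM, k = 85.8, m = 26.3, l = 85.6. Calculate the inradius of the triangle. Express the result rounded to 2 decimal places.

r ≈ 11.27

Semiperimeter s = (85.6 + 85.8 + 26.3)/2 = 98.85.
Heron's formula: area = √(98.85·13.25·13.05·72.55) ≈ 1113.6.
Inradius = area/s = 1113.6/98.85 ≈ 11.265.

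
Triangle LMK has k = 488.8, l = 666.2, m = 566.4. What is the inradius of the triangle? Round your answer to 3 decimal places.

Semiperimeter s = (666.2 + 566.4 + 488.8)/2 = 860.7.
Heron's formula: area = √(860.7·194.5·294.3·371.9) ≈ 1.3536e+05.
Inradius = area/s = 1.3536e+05/860.7 ≈ 157.27.

157.269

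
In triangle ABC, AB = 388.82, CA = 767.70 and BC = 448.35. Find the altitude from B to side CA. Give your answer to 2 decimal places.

Semiperimeter s = (448.35 + 767.7 + 388.82)/2 = 802.44.
Heron's formula: area = √(802.44·354.09·34.735·413.62) ≈ 63891.
The altitude from B has length 2·area/CA ≈ 166.45.

166.45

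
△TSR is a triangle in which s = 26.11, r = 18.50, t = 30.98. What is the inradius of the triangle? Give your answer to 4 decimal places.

6.3761

Semiperimeter p = (30.98 + 26.11 + 18.5)/2 = 37.795.
Heron's formula: area = √(37.795·6.815·11.685·19.295) ≈ 240.98.
Inradius = area/p = 240.98/37.795 ≈ 6.3761.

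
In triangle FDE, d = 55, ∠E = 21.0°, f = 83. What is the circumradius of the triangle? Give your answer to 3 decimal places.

By the law of cosines, e² = f² + d² − 2·f·d·cos E = 1390.4, so e ≈ 37.288.
Area = ½·f·d·sin E ≈ 817.97.
Circumradius = e/(2 sin E) ≈ 52.025.

R ≈ 52.025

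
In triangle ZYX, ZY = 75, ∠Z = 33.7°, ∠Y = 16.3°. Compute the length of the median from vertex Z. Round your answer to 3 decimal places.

m_Z ≈ 49.521

The third angle is ∠X = 180° − ∠Z − ∠Y = 130.00°.
Law of sines: YX = ZY·sin Z/sin X ≈ 54.322.
Law of sines: XZ = ZY·sin Y/sin X ≈ 27.479.
Median from Z: ½√(2·XZ² + 2·ZY² − YX²) ≈ 49.521.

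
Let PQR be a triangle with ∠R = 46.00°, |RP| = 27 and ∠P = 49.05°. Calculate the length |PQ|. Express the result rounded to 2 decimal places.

19.50

The third angle is ∠Q = 180° − ∠R − ∠P = 84.95°.
Law of sines: |PQ| = |RP|·sin R/sin Q ≈ 19.498.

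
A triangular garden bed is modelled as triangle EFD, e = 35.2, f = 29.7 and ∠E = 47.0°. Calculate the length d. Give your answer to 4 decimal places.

Law of sines: sin F = f·sin E/e ≈ 0.61708.
Since e ≥ f, only the acute value applies: ∠F ≈ 38.10°.
Then ∠D = 180° − ∠E − ∠F ≈ 94.90°.
Law of sines gives d = e·sin D/sin E ≈ 47.954.

47.9543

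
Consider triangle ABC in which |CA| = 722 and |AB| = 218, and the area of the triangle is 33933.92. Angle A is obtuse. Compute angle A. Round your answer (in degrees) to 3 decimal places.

154.457

From area = ½·|CA|·|AB|·sin A, we get sin A = 2·area/(|CA|·|AB|) ≈ 0.43119.
Taking the obtuse solution, ∠A ≈ 154.46°.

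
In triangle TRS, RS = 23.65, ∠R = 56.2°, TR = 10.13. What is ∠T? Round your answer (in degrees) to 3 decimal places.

By the law of cosines, ST² = TR² + RS² − 2·TR·RS·cos R = 395.39, so ST ≈ 19.884.
Law of cosines again: cos T = (ST² + TR² − RS²)/(2·ST·TR) ≈ -0.15220, so ∠T ≈ 98.75°.

98.754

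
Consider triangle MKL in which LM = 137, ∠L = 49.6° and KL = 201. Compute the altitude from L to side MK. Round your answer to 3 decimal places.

136.868

By the law of cosines, MK² = KL² + LM² − 2·KL·LM·cos L = 23475, so MK ≈ 153.22.
Area = ½·KL·LM·sin L ≈ 10485.
The altitude from L has length 2·area/MK ≈ 136.87.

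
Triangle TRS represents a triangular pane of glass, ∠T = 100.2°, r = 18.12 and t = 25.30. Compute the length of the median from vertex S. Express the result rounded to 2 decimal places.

m_S ≈ 20.73

Law of sines: sin R = r·sin T/t ≈ 0.70489.
Since t ≥ r, only the acute value applies: ∠R ≈ 44.82°.
Then ∠S = 180° − ∠T − ∠R ≈ 34.98°.
Law of sines gives s = t·sin S/sin T ≈ 14.737.
Median from S: ½√(2·t² + 2·r² − s²) ≈ 20.734.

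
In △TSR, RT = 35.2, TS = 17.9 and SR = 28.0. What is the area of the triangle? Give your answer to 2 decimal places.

area ≈ 248.33

Semiperimeter s = (28 + 35.2 + 17.9)/2 = 40.55.
Heron's formula: area = √(40.55·12.55·5.35·22.65) ≈ 248.33.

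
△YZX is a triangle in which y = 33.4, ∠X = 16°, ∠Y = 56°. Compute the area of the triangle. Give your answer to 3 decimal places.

The third angle is ∠Z = 180° − ∠X − ∠Y = 108.00°.
Law of sines: z = y·sin Z/sin Y ≈ 38.316.
Law of sines: x = y·sin X/sin Y ≈ 11.105.
Area = ½·y·z·sin X ≈ 176.37.

176.373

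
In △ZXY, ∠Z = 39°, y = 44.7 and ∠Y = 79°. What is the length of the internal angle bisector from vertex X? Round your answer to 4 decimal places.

The third angle is ∠X = 180° − ∠Y − ∠Z = 62.00°.
Law of sines: z = y·sin Z/sin Y ≈ 28.657.
Law of sines: x = y·sin X/sin Y ≈ 40.206.
The bisector from X has length 2·y·z·cos(∠X/2)/(y+z) ≈ 29.936.

t_X ≈ 29.9360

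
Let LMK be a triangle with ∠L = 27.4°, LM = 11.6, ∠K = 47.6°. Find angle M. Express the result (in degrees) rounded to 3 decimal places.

∠M ≈ 105.000°

The third angle is ∠M = 180° − ∠K − ∠L = 105.00°.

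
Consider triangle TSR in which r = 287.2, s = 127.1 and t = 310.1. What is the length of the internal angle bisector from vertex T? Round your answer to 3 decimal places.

By the law of cosines, cos T = (s² + r² − t²) / (2·s·r) ≈ 0.03392, so ∠T ≈ 1.5369 rad.
The bisector from T has length 2·s·r·cos(∠T/2)/(s+r) ≈ 126.7.

t_T ≈ 126.699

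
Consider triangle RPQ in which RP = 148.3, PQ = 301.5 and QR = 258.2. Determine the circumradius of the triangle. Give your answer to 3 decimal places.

By the law of cosines, cos R = (QR² + RP² − PQ²) / (2·QR·RP) ≈ -0.02928, so ∠R ≈ 91.68°.
Circumradius = PQ/(2 sin R) ≈ 150.81.

150.815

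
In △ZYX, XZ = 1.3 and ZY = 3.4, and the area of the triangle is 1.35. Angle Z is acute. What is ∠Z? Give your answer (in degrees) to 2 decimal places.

37.65

From area = ½·XZ·ZY·sin Z, we get sin Z = 2·area/(XZ·ZY) ≈ 0.61086.
Taking the acute solution, ∠Z ≈ 37.65°.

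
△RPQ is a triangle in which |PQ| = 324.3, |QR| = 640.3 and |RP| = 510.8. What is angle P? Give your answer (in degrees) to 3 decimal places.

∠P ≈ 97.614°

By the law of cosines, cos P = (|RP|² + |PQ|² − |QR|²) / (2·|RP|·|PQ|) ≈ -0.13250, so ∠P ≈ 97.61°.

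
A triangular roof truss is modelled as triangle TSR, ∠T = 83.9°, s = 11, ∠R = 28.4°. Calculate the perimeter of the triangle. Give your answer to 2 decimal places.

perimeter ≈ 28.48

The third angle is ∠S = 180° − ∠R − ∠T = 67.70°.
Law of sines: t = s·sin T/sin S ≈ 11.822.
Law of sines: r = s·sin R/sin S ≈ 5.6548.
Semiperimeter p = (11.822+11+5.6548)/2 = 14.238.
Perimeter = 11.822 + 11 + 5.6548 = 28.477.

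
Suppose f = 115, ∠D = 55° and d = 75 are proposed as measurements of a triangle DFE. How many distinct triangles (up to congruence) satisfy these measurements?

0

f·sin D = 115·sin(55°) ≈ 94.2.
Since d = 75 < 94.2 = f sin D, no triangle exists.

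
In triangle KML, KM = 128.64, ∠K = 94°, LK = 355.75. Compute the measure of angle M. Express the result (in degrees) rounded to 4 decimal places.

By the law of cosines, ML² = LK² + KM² − 2·LK·KM·cos K = 1.4949e+05, so ML ≈ 386.64.
Law of cosines again: cos M = (KM² + ML² − LK²)/(2·KM·ML) ≈ 0.39690, so ∠M ≈ 66.62°.

∠M ≈ 66.6158°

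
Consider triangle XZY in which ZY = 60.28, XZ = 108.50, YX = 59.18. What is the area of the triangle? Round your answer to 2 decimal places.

Semiperimeter s = (60.28 + 59.18 + 108.5)/2 = 113.98.
Heron's formula: area = √(113.98·53.7·54.8·5.48) ≈ 1355.8.

1355.76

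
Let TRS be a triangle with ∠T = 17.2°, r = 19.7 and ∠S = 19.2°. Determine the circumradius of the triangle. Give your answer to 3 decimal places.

16.599

The third angle is ∠R = 180° − ∠S − ∠T = 143.60°.
Law of sines: t = r·sin T/sin R ≈ 9.8168.
Law of sines: s = r·sin S/sin R ≈ 10.918.
Circumradius = r/(2 sin R) ≈ 16.599.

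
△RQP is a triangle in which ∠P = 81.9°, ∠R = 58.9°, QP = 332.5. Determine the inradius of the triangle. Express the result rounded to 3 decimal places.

r ≈ 83.949

The third angle is ∠Q = 180° − ∠P − ∠R = 39.20°.
Law of sines: PR = QP·sin Q/sin R ≈ 245.43.
Law of sines: RQ = QP·sin P/sin R ≈ 384.44.
Area = ½·QP·PR·sin P ≈ 40395.
Semiperimeter s = (332.5+245.43+384.44)/2 = 481.18.
Inradius = area/s = 40395/481.18 ≈ 83.949.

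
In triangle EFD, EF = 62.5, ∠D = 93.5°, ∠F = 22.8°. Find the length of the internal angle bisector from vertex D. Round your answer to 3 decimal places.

t_D ≈ 23.216

The third angle is ∠E = 180° − ∠F − ∠D = 63.70°.
Law of sines: FD = EF·sin E/sin D ≈ 56.135.
Law of sines: DE = EF·sin F/sin D ≈ 24.265.
The bisector from D has length 2·FD·DE·cos(∠D/2)/(FD+DE) ≈ 23.216.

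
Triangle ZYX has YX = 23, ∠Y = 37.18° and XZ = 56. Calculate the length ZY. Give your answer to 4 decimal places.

Law of sines: sin Z = YX·sin Y/XZ ≈ 0.24820.
Since XZ ≥ YX, only the acute value applies: ∠Z ≈ 14.37°.
Then ∠X = 180° − ∠Y − ∠Z ≈ 128.45°.
Law of sines gives ZY = XZ·sin X/sin Y ≈ 72.573.

72.5727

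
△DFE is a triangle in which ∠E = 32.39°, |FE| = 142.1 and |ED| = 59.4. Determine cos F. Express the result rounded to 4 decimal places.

0.9450

By the law of cosines, |DF|² = |FE|² + |ED|² − 2·|FE|·|ED|·cos E = 9465.7, so |DF| ≈ 97.292.
Law of cosines again: cos F = (|DF|² + |FE|² − |ED|²)/(2·|DF|·|FE|) ≈ 0.94501, so ∠F ≈ 19.09°.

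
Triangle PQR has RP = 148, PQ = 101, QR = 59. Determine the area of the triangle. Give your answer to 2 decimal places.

Semiperimeter s = (59 + 148 + 101)/2 = 154.
Heron's formula: area = √(154·95·6·53) ≈ 2156.9.

2156.93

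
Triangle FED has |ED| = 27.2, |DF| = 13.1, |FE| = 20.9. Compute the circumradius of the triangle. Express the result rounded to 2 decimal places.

R ≈ 14.01

By the law of cosines, cos F = (|DF|² + |FE|² − |ED|²) / (2·|DF|·|FE|) ≈ -0.24000, so ∠F ≈ 103.89°.
Circumradius = |ED|/(2 sin F) ≈ 14.009.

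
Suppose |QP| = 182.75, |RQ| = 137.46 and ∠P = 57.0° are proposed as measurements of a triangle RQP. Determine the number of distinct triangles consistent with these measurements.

0

|QP|·sin P = 182.75·sin(57.0°) ≈ 153.3.
Since |RQ| = 137.46 < 153.3 = |QP| sin P, no triangle exists.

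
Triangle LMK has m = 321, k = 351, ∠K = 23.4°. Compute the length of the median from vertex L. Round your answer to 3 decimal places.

128.512

Law of sines: sin M = m·sin K/k ≈ 0.36320.
Since k ≥ m, only the acute value applies: ∠M ≈ 21.30°.
Then ∠L = 180° − ∠K − ∠M ≈ 135.30°.
Law of sines gives l = k·sin L/sin K ≈ 621.63.
Median from L: ½√(2·m² + 2·k² − l²) ≈ 128.51.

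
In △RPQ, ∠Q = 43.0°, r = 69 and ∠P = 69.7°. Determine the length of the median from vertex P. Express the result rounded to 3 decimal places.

49.510

The third angle is ∠R = 180° − ∠P − ∠Q = 67.30°.
Law of sines: p = r·sin P/sin R ≈ 70.148.
Law of sines: q = r·sin Q/sin R ≈ 51.009.
Median from P: ½√(2·q² + 2·r² − p²) ≈ 49.51.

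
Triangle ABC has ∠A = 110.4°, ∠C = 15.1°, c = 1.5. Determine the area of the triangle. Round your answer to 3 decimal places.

The third angle is ∠B = 180° − ∠C − ∠A = 54.50°.
Law of sines: a = c·sin A/sin C ≈ 5.3969.
Law of sines: b = c·sin B/sin C ≈ 4.6877.
Area = ½·c·a·sin B ≈ 3.2953.

area ≈ 3.295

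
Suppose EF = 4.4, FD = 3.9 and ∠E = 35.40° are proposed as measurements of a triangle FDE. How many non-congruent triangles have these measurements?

2

EF·sin E = 4.4·sin(35.40°) ≈ 2.549.
Since EF sin E < FD < EF (2.549 < 3.9 < 4.4), two triangles exist.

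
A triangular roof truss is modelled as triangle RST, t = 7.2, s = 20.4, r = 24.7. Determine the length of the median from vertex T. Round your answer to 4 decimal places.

Median from T: ½√(2·r² + 2·s² − t²) ≈ 22.364.

m_T ≈ 22.3644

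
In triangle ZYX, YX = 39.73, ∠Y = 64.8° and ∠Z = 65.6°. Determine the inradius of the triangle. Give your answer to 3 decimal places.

10.623

The third angle is ∠X = 180° − ∠Z − ∠Y = 49.60°.
Law of sines: XZ = YX·sin Y/sin Z ≈ 39.474.
Law of sines: ZY = YX·sin X/sin Z ≈ 33.223.
Area = ½·YX·XZ·sin X ≈ 597.17.
Semiperimeter s = (39.73+39.474+33.223)/2 = 56.214.
Inradius = area/s = 597.17/56.214 ≈ 10.623.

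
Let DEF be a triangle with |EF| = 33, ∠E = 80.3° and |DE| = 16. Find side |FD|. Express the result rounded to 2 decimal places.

By the law of cosines, |FD|² = |DE|² + |EF|² − 2·|DE|·|EF|·cos E = 1167.1, so |FD| ≈ 34.162.

34.16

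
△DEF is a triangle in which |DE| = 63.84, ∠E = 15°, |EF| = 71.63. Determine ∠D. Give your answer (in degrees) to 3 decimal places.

∠D ≈ 106.095°

By the law of cosines, |FD|² = |DE|² + |EF|² − 2·|DE|·|EF|·cos E = 372.32, so |FD| ≈ 19.296.
Law of cosines again: cos D = (|FD|² + |DE|² − |EF|²)/(2·|FD|·|DE|) ≈ -0.27723, so ∠D ≈ 106.09°.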